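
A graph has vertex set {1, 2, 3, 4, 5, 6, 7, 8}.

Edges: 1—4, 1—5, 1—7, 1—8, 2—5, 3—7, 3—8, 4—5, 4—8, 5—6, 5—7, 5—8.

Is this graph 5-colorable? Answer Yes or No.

The chromatic number is 4. 1, 4, 5, 8 form a clique, so at least 4 colors are needed.
One proper 4-coloring: 1=b, 2=b, 3=a, 4=d, 5=a, 6=b, 7=c, 8=c.
Since 5 ≥ 4, a proper 5-coloring certainly exists.

Yes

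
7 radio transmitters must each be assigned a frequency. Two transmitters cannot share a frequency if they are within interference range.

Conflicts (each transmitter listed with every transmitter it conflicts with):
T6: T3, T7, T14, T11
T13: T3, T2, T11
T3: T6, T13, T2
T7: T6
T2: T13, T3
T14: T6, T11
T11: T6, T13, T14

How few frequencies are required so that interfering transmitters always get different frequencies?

T6, T14, T11 all conflict with each other, so at least 3 frequencies are needed.
3 frequencies suffice: T6=1, T13=1, T3=2, T7=2, T2=3, T14=3, T11=2. Every pair that conflicts lands in different frequencies.

3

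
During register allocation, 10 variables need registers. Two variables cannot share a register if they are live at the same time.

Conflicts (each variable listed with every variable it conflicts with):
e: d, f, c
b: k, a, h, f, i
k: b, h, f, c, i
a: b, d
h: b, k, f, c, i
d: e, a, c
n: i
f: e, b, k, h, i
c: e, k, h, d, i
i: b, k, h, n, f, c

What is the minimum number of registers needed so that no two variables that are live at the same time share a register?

5

b, k, h, f, i are mutually in conflict, so at least 5 registers are needed.
5 registers suffice: register 1 → {e, a, i}; register 2 → {n, f, c}; register 3 → {k, d}; register 4 → {b}; register 5 → {h}. Each listed conflict is separated.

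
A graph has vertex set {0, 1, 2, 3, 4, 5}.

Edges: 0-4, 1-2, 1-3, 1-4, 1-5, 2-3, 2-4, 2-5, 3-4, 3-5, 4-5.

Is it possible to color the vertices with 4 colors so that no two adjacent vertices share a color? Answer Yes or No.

1, 2, 3, 4, 5 are pairwise adjacent (a clique of size 5), so at least 5 colors are needed.
So 4 colors are not enough.

No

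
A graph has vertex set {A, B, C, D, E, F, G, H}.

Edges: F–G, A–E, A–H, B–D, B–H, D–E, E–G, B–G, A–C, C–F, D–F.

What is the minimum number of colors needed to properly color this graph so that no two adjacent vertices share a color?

The cycle E-D-F-C-A-E has odd length 5, so it cannot be 2-colored; at least 3 colors are needed.
A valid assignment using 3 colors: A=2, B=1, C=3, D=2, E=1, F=1, G=2, H=3. No two adjacent vertices share a color.

3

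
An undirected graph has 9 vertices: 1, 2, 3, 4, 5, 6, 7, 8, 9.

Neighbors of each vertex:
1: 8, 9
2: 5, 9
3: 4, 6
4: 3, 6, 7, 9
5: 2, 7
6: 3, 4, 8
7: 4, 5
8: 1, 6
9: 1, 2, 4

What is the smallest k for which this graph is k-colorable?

3

3, 4, 6 are pairwise adjacent, so at least 3 colors are needed.
3 colors suffice: color red → {2, 4, 8}; color blue → {6, 7, 9}; color green → {1, 3, 5}. No two adjacent vertices share a color.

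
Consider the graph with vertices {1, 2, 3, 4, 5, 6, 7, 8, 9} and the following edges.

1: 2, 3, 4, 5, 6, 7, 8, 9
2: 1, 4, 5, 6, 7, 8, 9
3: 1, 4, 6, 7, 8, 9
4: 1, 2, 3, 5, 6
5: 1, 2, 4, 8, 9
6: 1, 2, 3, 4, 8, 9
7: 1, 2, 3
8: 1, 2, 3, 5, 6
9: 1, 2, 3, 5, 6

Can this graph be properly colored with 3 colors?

No

1, 3, 4, 6 are pairwise adjacent (a clique of size 4), so at least 4 colors are needed.
So 3 colors are not enough.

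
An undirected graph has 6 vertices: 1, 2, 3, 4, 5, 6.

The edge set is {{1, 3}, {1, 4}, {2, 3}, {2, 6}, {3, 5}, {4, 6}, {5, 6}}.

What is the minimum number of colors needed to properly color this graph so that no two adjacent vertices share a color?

3

The cycle 5-3-1-4-6-5 has odd length 5, so it cannot be 2-colored; at least 3 colors are needed.
3 colors suffice: 1=b, 2=b, 3=a, 4=c, 5=b, 6=a. No two adjacent vertices share a color.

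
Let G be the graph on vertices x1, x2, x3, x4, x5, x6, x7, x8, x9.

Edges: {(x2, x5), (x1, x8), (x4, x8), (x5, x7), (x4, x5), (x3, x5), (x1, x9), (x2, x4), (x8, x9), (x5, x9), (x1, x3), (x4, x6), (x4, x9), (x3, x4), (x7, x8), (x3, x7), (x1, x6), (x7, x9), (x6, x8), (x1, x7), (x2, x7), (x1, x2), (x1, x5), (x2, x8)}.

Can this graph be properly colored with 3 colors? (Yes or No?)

x1, x7, x8, x9 are pairwise adjacent (a clique of size 4), so at least 4 colors are needed.
So 3 colors are not enough.

No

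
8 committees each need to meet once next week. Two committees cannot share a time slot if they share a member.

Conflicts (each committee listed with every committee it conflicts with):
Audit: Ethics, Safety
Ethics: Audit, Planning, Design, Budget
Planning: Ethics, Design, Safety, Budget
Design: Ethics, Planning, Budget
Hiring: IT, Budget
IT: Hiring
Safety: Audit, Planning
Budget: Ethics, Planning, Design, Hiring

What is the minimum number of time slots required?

4

Ethics, Planning, Design, Budget pairwise conflict, so at least 4 time slots are needed.
A valid assignment using 4 time slots: Audit=1, Ethics=3, Planning=1, Design=4, Hiring=1, IT=2, Safety=2, Budget=2. Each listed conflict is separated.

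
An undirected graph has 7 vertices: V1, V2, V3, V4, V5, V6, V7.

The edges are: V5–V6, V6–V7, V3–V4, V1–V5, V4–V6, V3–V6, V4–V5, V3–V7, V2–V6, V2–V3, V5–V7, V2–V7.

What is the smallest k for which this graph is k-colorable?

4

V2, V3, V6, V7 form a clique, so at least 4 colors are needed.
4 colors suffice: color 1 → {V1, V6}; color 2 → {V3, V5}; color 3 → {V4, V7}; color 4 → {V2}. No two adjacent vertices share a color.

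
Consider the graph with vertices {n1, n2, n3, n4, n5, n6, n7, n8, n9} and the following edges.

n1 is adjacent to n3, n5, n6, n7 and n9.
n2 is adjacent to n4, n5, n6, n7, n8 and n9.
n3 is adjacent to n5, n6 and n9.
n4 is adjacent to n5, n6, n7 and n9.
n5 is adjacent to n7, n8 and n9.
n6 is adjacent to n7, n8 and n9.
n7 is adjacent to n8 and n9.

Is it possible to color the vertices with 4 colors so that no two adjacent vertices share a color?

No

n2, n4, n5, n7, n9 are mutually adjacent (a clique of size 5), so at least 5 colors are needed.
So 4 colors are not enough.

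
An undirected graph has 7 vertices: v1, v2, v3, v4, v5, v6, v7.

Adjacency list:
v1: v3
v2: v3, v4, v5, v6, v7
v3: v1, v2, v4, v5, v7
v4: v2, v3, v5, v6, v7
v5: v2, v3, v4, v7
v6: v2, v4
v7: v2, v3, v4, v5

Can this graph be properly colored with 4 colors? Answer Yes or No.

v2, v3, v4, v5, v7 are pairwise adjacent (a clique of size 5), so at least 5 colors are needed.
So 4 colors are not enough.

No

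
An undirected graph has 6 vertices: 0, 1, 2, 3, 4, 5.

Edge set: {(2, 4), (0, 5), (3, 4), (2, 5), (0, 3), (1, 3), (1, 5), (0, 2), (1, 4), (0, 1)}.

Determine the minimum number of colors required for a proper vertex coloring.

0, 2, 5 form a triangle, so at least 3 colors are needed.
3 colors suffice: 0=a, 1=b, 2=b, 3=c, 4=a, 5=c. No two adjacent vertices share a color.

3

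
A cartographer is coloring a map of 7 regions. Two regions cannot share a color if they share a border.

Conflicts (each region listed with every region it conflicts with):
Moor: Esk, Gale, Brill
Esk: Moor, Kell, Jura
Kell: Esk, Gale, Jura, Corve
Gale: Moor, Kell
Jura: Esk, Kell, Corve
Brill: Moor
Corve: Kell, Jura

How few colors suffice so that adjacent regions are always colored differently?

3

Kell, Jura, Corve all conflict with each other, so at least 3 colors are needed.
A valid assignment using 3 colors: Moor=1, Esk=3, Kell=1, Gale=2, Jura=2, Brill=2, Corve=3. No two conflicting regions share a color.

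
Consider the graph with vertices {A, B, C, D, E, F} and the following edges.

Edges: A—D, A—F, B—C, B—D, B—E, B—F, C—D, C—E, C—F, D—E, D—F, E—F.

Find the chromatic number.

B, C, D, E, F are pairwise adjacent (a clique of size 5), so at least 5 colors are needed.
5 colors suffice: A=green, B=yellow, C=purple, D=red, E=green, F=blue. Each edge has distinct colors on its endpoints.

5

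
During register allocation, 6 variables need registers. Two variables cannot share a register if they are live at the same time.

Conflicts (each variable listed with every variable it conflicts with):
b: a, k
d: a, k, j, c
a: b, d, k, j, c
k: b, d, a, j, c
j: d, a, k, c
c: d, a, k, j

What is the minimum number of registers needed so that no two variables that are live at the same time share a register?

d, a, k, j, c are mutually in conflict, so at least 5 registers are needed.
5 registers suffice: register 1 → {a}; register 2 → {k}; register 3 → {b, j}; register 4 → {c}; register 5 → {d}. Each listed conflict is separated.

5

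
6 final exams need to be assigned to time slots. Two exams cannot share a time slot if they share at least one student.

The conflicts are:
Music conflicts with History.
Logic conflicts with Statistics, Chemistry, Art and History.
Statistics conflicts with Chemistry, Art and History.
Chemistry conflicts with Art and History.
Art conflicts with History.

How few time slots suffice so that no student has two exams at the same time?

5

Logic, Statistics, Chemistry, Art, History all conflict with each other, so at least 5 time slots are needed.
5 time slots suffice: time slot 1 → {History}; time slot 2 → {Music, Chemistry}; time slot 3 → {Statistics}; time slot 4 → {Art}; time slot 5 → {Logic}. No two conflicting exams share a time slot.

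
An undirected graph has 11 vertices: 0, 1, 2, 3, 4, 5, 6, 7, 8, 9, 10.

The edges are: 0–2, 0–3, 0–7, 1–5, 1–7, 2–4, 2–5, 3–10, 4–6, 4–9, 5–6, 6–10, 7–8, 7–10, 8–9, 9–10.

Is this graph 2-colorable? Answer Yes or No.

The cycle 1-5-6-10-7-1 has odd length 5, so it cannot be 2-colored; at least 3 colors are needed.
So 2 colors are not enough.

No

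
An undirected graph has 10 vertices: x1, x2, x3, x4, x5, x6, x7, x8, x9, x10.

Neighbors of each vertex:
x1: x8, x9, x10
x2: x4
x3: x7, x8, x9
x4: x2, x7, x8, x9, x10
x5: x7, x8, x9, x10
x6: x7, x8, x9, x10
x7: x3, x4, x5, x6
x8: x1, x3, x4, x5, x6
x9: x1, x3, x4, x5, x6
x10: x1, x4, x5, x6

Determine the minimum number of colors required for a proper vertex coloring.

2

x6 and x10 are adjacent, so at least 2 colors are needed.
2 colors suffice: color 1 → {x1, x3, x4, x5, x6}; color 2 → {x2, x7, x8, x9, x10}. Each edge has distinct colors on its endpoints.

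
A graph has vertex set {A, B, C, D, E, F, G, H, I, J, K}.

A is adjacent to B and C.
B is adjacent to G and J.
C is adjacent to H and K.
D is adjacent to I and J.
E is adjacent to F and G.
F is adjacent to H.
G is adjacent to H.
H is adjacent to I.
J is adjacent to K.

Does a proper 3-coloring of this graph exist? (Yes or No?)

The chromatic number is 3. The cycle A-B-G-H-C-A has odd length 5, so it cannot be 2-colored; at least 3 colors are needed.
3 colors suffice: color red → {B, D, E, H, K}; color blue → {C, F, G, I, J}; color green → {A}.
That is already a proper 3-coloring.

Yes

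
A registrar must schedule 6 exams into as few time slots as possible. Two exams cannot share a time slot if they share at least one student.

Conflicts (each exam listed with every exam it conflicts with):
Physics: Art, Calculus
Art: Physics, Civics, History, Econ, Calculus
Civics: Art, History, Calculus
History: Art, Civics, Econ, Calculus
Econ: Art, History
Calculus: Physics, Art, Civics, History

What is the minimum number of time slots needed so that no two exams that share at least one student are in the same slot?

4

Art, Civics, History, Calculus are mutually in conflict, so at least 4 time slots are needed.
4 time slots suffice: time slot 1 → {Art}; time slot 2 → {Physics, History}; time slot 3 → {Econ, Calculus}; time slot 4 → {Civics}. No two conflicting exams share a time slot.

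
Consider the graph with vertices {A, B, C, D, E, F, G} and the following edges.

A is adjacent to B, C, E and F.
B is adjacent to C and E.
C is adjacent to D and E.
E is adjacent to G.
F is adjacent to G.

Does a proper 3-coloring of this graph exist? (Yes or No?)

No

A, B, C, E form a clique, so at least 4 colors are needed.
So 3 colors are not enough.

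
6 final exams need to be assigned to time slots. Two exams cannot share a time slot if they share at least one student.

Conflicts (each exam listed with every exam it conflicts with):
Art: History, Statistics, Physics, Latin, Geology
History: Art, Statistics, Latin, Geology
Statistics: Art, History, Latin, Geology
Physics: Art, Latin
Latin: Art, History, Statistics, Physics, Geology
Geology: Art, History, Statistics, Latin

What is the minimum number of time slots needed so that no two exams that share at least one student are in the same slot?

5

Art, History, Statistics, Latin, Geology are mutually in conflict, so at least 5 time slots are needed.
Using 5 time slots: Art=2, History=3, Statistics=5, Physics=3, Latin=1, Geology=4. Every pair that conflicts lands in different time slots.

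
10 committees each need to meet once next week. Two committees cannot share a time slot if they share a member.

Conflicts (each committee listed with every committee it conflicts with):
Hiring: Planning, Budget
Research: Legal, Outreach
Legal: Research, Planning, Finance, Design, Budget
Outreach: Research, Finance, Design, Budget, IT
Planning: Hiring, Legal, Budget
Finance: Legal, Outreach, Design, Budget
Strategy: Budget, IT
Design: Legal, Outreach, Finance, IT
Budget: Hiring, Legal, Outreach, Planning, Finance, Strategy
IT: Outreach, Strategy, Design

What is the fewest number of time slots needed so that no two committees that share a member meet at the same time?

Outreach, Design, IT all conflict with each other, so at least 3 time slots are needed.
A valid assignment using 3 time slots: Hiring=2, Research=1, Legal=2, Outreach=2, Planning=3, Finance=3, Strategy=2, Design=1, Budget=1, IT=3. Every pair that conflicts lands in different time slots.

3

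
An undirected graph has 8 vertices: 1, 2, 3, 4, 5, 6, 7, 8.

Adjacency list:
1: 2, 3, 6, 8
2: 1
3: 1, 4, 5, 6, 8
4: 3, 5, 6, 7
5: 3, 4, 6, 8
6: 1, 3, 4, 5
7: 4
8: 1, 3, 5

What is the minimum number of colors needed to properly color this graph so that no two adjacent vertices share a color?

4

3, 4, 5, 6 are mutually adjacent (a clique of size 4), so at least 4 colors are needed.
One proper 4-coloring: 1=blue, 2=red, 3=red, 4=blue, 5=green, 6=yellow, 7=red, 8=yellow. Every edge joins two different colors.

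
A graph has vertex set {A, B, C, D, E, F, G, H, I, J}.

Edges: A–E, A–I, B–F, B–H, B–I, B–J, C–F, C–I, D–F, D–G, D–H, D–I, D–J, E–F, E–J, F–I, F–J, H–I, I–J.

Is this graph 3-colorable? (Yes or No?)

B, F, I, J are mutually adjacent (a clique of size 4), so at least 4 colors are needed.
So 3 colors are not enough.

No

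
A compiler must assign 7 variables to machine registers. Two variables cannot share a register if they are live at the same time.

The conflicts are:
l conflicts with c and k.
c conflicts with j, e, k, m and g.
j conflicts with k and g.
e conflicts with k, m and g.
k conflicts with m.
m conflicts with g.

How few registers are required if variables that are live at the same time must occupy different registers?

4

c, e, m, g are mutually in conflict, so at least 4 registers are needed.
4 registers suffice: l=3, c=1, j=3, e=4, k=2, m=3, g=2. Each listed conflict is separated.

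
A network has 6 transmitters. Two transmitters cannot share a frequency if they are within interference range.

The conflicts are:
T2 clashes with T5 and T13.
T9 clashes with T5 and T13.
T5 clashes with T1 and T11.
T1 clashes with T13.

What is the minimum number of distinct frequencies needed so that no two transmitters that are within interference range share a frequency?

2

T2 and T13 conflict, so at least 2 frequencies are needed.
Using 2 frequencies: T2=2, T9=2, T5=1, T1=2, T13=1, T11=2. Each listed conflict is separated.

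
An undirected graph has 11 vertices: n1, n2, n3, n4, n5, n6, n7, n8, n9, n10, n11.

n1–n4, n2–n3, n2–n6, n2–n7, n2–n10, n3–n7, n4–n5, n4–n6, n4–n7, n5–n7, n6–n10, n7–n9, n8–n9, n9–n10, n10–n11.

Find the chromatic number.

n2, n3, n7 are pairwise adjacent, so at least 3 colors are needed.
3 colors suffice: n1=1, n2=2, n3=3, n4=2, n5=3, n6=3, n7=1, n8=1, n9=2, n10=1, n11=2. Every edge joins two different colors.

3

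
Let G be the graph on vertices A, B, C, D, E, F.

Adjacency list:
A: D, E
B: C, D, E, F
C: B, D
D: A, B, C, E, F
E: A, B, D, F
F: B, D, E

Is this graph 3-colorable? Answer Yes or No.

B, D, E, F are mutually adjacent (a clique of size 4), so at least 4 colors are needed.
So 3 colors are not enough.

No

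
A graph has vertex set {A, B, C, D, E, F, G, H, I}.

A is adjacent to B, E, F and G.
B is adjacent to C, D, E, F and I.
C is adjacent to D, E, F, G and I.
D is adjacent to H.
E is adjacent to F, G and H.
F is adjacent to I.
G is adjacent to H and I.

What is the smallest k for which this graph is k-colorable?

4

A, B, E, F are pairwise adjacent (a clique of size 4), so at least 4 colors are needed.
A valid assignment using 4 colors: A=green, B=blue, C=green, D=red, E=red, F=yellow, G=blue, H=green, I=red. Every edge joins two different colors.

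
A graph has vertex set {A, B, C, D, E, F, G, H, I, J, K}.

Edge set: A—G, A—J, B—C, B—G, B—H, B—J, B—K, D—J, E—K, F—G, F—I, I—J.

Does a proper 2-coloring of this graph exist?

The cycle F-I-J-B-G-F has odd length 5, so it cannot be 2-colored; at least 3 colors are needed.
So 2 colors are not enough.

No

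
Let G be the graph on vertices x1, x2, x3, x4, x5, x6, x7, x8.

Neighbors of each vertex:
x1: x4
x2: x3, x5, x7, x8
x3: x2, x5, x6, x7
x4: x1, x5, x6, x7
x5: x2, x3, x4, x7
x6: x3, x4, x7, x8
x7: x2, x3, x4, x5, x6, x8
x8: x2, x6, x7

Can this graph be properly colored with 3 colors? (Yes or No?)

No

x2, x3, x5, x7 are pairwise adjacent (a clique of size 4), so at least 4 colors are needed.
So 3 colors are not enough.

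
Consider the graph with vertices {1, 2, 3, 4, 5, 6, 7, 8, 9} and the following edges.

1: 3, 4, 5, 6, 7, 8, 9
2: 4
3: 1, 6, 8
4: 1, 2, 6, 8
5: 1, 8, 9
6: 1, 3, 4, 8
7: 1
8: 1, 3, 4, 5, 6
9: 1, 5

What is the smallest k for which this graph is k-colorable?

1, 4, 6, 8 are pairwise adjacent (a clique of size 4), so at least 4 colors are needed.
4 colors suffice: color red → {1, 2}; color blue → {7, 8, 9}; color green → {5, 6}; color yellow → {3, 4}. No two adjacent vertices share a color.

4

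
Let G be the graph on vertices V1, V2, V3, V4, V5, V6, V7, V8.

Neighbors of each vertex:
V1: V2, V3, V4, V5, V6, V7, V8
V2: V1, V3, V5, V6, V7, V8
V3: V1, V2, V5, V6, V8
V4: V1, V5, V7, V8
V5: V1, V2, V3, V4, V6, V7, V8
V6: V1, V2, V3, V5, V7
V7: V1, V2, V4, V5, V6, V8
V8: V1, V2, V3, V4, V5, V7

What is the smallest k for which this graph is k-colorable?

5

V1, V4, V5, V7, V8 form a clique, so at least 5 colors are needed.
5 colors suffice: color 1 → {V1}; color 2 → {V5}; color 3 → {V2, V4}; color 4 → {V6, V8}; color 5 → {V3, V7}. Each edge has distinct colors on its endpoints.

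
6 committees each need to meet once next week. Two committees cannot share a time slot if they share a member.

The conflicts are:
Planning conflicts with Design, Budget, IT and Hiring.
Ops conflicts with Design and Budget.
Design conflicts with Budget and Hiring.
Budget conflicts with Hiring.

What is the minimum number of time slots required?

4

Planning, Design, Budget, Hiring are mutually in conflict, so at least 4 time slots are needed.
4 time slots suffice: time slot 1 → {Design, IT}; time slot 2 → {Budget}; time slot 3 → {Planning, Ops}; time slot 4 → {Hiring}. No two conflicting committees share a time slot.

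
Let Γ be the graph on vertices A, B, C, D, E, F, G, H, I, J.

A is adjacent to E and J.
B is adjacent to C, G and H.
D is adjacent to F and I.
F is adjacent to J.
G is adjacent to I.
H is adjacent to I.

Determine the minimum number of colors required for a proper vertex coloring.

H and I are adjacent, so at least 2 colors are needed.
2 colors suffice: color 1 → {A, B, F, I}; color 2 → {C, D, E, G, H, J}. Each edge has distinct colors on its endpoints.

2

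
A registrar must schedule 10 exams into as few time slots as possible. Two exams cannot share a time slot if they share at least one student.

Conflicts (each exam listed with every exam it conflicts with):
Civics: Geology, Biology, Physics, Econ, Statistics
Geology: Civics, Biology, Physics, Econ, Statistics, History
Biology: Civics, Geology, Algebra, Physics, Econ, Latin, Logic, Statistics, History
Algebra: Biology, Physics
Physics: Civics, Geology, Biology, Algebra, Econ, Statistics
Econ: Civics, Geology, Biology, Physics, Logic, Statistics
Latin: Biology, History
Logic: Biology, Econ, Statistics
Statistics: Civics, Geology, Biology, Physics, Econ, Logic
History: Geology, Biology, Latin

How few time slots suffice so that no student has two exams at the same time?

6

Civics, Geology, Biology, Physics, Econ, Statistics are mutually in conflict, so at least 6 time slots are needed.
6 time slots suffice: time slot 1 → {Biology}; time slot 2 → {Geology, Algebra, Latin, Logic}; time slot 3 → {Econ, History}; time slot 4 → {Physics}; time slot 5 → {Statistics}; time slot 6 → {Civics}. No two conflicting exams share a time slot.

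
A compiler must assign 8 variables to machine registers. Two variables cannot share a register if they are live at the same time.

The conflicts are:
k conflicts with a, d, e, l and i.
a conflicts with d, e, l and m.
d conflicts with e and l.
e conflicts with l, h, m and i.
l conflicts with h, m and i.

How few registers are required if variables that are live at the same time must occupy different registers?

5

k, a, d, e, l pairwise conflict, so at least 5 registers are needed.
5 registers suffice: register 1 → {l}; register 2 → {e}; register 3 → {a, h, i}; register 4 → {k, m}; register 5 → {d}. Each listed conflict is separated.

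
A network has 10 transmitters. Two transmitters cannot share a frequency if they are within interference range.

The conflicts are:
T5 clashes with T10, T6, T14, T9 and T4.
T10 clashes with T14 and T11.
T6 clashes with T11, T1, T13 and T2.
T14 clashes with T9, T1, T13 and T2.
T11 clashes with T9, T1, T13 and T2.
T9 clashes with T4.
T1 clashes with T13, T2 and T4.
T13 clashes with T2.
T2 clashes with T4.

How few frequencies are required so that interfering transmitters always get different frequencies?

5

T6, T11, T1, T13, T2 all conflict with each other, so at least 5 frequencies are needed.
A valid assignment using 5 frequencies: T5=1, T10=3, T6=4, T14=2, T11=2, T9=3, T1=1, T13=5, T2=3, T4=2. Each listed conflict is separated.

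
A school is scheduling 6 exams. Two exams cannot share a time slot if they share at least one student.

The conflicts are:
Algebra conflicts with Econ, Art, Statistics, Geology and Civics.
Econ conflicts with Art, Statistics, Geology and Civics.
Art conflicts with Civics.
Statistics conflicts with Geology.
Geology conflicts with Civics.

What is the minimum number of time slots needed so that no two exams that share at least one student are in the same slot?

4

Algebra, Econ, Statistics, Geology all conflict with each other, so at least 4 time slots are needed.
4 time slots suffice: time slot 1 → {Econ}; time slot 2 → {Algebra}; time slot 3 → {Art, Geology}; time slot 4 → {Statistics, Civics}. Each listed conflict is separated.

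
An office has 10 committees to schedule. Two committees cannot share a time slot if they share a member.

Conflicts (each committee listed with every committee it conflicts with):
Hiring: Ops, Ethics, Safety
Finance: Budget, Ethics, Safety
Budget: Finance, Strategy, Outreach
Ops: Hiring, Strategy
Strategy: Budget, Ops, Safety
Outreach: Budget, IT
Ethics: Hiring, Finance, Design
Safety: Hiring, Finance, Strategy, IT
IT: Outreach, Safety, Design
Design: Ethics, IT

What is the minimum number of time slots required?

3

The cycle Safety-Strategy-Budget-Outreach-IT-Safety has odd length 5, so it cannot be 2-colored; at least 3 time slots are needed.
3 time slots suffice: time slot 1 → {Budget, Ops, Ethics, Safety}; time slot 2 → {Hiring, Finance, Strategy, IT}; time slot 3 → {Outreach, Design}. Each listed conflict is separated.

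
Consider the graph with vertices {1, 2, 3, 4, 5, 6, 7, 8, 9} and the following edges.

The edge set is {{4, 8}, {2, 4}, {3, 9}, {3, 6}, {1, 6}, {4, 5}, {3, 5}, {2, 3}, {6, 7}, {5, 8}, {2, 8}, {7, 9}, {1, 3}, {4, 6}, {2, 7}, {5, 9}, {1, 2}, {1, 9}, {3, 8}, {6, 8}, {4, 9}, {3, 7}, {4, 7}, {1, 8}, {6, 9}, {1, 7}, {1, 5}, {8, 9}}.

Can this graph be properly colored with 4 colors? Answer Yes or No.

1, 3, 6, 7, 9 are pairwise adjacent (a clique of size 5), so at least 5 colors are needed.
So 4 colors are not enough.

No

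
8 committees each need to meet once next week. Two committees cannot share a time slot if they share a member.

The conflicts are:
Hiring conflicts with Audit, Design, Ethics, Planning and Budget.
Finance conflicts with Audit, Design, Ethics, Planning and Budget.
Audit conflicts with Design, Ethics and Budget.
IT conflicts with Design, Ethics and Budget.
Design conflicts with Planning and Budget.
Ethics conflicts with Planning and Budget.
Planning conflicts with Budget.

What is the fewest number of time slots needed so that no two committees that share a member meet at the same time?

Finance, Design, Planning, Budget are mutually in conflict, so at least 4 time slots are needed.
4 time slots suffice: time slot 1 → {Budget}; time slot 2 → {Design, Ethics}; time slot 3 → {Audit, IT, Planning}; time slot 4 → {Hiring, Finance}. Every pair that conflicts lands in different time slots.

4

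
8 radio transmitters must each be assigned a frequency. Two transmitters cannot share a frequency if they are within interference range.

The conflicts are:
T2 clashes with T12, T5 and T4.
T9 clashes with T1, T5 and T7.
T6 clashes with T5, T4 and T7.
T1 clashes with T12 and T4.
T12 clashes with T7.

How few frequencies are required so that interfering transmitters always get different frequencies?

The cycle T1-T4-T6-T7-T9-T1 has odd length 5, so it cannot be 2-colored; at least 3 frequencies are needed.
3 frequencies suffice: T2=1, T9=2, T6=1, T1=1, T12=2, T5=3, T4=2, T7=3. No two conflicting transmitters share a frequency.

3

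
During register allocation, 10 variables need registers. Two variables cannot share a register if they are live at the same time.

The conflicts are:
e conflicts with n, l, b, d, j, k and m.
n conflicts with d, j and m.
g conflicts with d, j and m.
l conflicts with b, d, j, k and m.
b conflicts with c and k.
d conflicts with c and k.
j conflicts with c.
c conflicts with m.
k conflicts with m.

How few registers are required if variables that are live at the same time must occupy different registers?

4

e, l, b, k pairwise conflict, so at least 4 registers are needed.
4 registers suffice: e=1, n=2, g=1, l=2, b=3, d=3, j=3, c=1, k=4, m=3. Every pair that conflicts lands in different registers.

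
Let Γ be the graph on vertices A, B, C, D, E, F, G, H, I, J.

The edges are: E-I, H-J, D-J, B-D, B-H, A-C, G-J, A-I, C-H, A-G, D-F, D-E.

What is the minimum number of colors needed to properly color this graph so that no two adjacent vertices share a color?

3

The cycle G-A-C-H-J-G has odd length 5, so it cannot be 2-colored; at least 3 colors are needed.
A valid assignment using 3 colors: A=1, B=2, C=2, D=1, E=2, F=2, G=3, H=1, I=3, J=2. Every edge joins two different colors.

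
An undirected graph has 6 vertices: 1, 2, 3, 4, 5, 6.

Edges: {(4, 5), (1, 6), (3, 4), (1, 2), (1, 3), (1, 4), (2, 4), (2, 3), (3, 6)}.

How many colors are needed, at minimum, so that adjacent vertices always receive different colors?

1, 2, 3, 4 are pairwise adjacent (a clique of size 4), so at least 4 colors are needed.
A valid assignment using 4 colors: 1=red, 2=yellow, 3=green, 4=blue, 5=red, 6=blue. Every edge joins two different colors.

4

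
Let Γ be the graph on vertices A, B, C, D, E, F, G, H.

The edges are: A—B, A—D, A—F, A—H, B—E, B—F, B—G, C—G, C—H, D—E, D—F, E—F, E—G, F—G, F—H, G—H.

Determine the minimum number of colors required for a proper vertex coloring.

4

B, E, F, G are mutually adjacent (a clique of size 4), so at least 4 colors are needed.
4 colors suffice: color 1 → {C, F}; color 2 → {A, G}; color 3 → {E, H}; color 4 → {B, D}. Every edge joins two different colors.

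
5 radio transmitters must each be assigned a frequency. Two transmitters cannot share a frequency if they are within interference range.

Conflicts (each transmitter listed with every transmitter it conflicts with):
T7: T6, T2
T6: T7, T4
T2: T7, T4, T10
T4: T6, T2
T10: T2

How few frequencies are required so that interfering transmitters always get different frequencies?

T6 and T4 conflict, so at least 2 frequencies are needed.
Using 2 frequencies: T7=2, T6=1, T2=1, T4=2, T10=2. Every pair that conflicts lands in different frequencies.

2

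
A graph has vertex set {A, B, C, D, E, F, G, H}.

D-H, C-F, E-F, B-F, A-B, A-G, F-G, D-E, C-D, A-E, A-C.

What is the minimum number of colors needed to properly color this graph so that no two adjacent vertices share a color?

B and F are adjacent, so at least 2 colors are needed.
One proper 2-coloring: A=1, B=2, C=2, D=1, E=2, F=1, G=2, H=2. Each edge has distinct colors on its endpoints.

2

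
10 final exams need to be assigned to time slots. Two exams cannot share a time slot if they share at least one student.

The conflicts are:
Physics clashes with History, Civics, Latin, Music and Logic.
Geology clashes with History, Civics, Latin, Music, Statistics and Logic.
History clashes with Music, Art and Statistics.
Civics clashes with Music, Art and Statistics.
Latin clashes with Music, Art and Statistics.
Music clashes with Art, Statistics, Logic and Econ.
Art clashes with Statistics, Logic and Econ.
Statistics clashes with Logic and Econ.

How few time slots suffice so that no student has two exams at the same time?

4

Music, Art, Statistics, Econ all conflict with each other, so at least 4 time slots are needed.
4 time slots suffice: time slot 1 → {Music}; time slot 2 → {Physics, Statistics}; time slot 3 → {Geology, Art}; time slot 4 → {History, Civics, Latin, Logic, Econ}. No two conflicting exams share a time slot.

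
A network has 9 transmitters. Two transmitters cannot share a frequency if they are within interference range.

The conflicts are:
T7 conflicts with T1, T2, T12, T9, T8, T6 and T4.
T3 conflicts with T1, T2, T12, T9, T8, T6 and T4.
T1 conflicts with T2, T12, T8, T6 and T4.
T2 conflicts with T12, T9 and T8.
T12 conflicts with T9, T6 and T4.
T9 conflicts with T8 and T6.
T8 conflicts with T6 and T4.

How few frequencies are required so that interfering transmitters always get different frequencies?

T7, T1, T8, T4 all conflict with each other, so at least 4 frequencies are needed.
Using 4 frequencies: T7=1, T3=1, T1=3, T2=4, T12=2, T9=3, T8=2, T6=4, T4=4. Every pair that conflicts lands in different frequencies.

4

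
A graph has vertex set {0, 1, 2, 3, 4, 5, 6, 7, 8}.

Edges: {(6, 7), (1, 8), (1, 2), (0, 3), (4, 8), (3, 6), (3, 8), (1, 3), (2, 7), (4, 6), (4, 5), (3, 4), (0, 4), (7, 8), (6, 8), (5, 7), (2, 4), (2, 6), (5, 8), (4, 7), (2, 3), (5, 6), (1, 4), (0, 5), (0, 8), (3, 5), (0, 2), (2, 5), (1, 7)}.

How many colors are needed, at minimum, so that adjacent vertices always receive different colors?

4, 5, 6, 7, 8 form a clique, so at least 5 colors are needed.
5 colors suffice: color a → {4}; color b → {2, 8}; color c → {3, 7}; color d → {1, 5}; color e → {0, 6}. Each edge has distinct colors on its endpoints.

5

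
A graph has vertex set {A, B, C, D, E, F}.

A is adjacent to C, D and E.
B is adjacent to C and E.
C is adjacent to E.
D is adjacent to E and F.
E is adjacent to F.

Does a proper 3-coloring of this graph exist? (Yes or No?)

The chromatic number is 3. B, C, E are pairwise adjacent, so at least 3 colors are needed.
One proper 3-coloring: A=3, B=3, C=2, D=2, E=1, F=3.
That is already a proper 3-coloring.

Yes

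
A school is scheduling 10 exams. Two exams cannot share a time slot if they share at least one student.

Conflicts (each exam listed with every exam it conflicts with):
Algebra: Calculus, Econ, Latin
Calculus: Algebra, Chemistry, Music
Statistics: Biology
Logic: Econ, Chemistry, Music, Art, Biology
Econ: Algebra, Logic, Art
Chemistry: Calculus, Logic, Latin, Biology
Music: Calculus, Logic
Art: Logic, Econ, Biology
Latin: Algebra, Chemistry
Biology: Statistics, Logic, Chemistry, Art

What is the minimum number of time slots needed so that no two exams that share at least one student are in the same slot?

Logic, Chemistry, Biology pairwise conflict, so at least 3 time slots are needed.
3 time slots suffice: time slot 1 → {Algebra, Statistics, Logic}; time slot 2 → {Chemistry, Music, Art}; time slot 3 → {Calculus, Econ, Latin, Biology}. Each listed conflict is separated.

3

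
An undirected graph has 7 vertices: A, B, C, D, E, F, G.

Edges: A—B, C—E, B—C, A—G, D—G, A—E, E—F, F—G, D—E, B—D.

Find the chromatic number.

2

E and F are adjacent, so at least 2 colors are needed.
2 colors suffice: A=blue, B=red, C=blue, D=blue, E=red, F=blue, G=red. Each edge has distinct colors on its endpoints.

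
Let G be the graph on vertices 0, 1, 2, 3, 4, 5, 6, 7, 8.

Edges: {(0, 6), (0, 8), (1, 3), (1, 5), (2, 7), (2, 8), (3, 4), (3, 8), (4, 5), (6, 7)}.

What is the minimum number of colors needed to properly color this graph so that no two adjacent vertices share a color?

3

The cycle 7-2-8-0-6-7 has odd length 5, so it cannot be 2-colored; at least 3 colors are needed.
3 colors suffice: color red → {1, 4, 6, 8}; color blue → {0, 2, 3, 5}; color green → {7}. Every edge joins two different colors.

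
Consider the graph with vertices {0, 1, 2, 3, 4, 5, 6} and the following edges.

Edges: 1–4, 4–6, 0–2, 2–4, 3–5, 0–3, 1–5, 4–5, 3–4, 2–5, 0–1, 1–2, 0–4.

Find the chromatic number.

1, 2, 4, 5 are mutually adjacent (a clique of size 4), so at least 4 colors are needed.
4 colors suffice: color red → {4}; color blue → {1, 3, 6}; color green → {0, 5}; color yellow → {2}. Each edge has distinct colors on its endpoints.

4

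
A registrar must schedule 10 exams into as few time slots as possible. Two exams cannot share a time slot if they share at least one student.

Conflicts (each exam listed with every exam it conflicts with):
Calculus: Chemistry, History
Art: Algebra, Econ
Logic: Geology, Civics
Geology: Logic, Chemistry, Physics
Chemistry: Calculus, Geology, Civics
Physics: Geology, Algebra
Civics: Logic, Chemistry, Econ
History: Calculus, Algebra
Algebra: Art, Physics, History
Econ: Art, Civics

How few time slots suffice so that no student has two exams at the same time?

The cycle Civics-Chemistry-Geology-Physics-Algebra-Art-Econ-Civics has odd length 7, so it cannot be 2-colored; at least 3 time slots are needed.
3 time slots suffice: time slot 1 → {Calculus, Geology, Civics, Algebra}; time slot 2 → {Art, Logic, Chemistry, Physics, History}; time slot 3 → {Econ}. Each listed conflict is separated.

3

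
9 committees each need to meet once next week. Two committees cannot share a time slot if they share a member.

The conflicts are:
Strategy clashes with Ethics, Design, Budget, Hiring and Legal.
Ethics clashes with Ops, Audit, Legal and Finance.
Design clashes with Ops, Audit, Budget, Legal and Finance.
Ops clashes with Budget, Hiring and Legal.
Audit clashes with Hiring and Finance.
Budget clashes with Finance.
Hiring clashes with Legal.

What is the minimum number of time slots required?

Strategy, Hiring, Legal pairwise conflict, so at least 3 time slots are needed.
Using 3 time slots: Strategy=2, Ethics=1, Design=1, Ops=2, Audit=3, Budget=3, Hiring=1, Legal=3, Finance=2. Each listed conflict is separated.

3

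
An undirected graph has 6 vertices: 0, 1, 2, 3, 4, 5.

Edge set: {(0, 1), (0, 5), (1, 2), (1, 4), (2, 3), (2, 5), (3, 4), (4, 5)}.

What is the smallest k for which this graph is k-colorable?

2

1 and 4 are adjacent, so at least 2 colors are needed.
2 colors suffice: 0=a, 1=b, 2=a, 3=b, 4=a, 5=b. Each edge has distinct colors on its endpoints.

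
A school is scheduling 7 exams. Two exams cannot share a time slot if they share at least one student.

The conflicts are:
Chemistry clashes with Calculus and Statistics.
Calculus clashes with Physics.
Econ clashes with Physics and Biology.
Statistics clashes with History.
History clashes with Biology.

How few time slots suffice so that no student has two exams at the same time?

3

The cycle Physics-Calculus-Chemistry-Statistics-History-Biology-Econ-Physics has odd length 7, so it cannot be 2-colored; at least 3 time slots are needed.
3 time slots suffice: Chemistry=2, Calculus=1, Econ=2, Statistics=1, Physics=3, History=2, Biology=1. No two conflicting exams share a time slot.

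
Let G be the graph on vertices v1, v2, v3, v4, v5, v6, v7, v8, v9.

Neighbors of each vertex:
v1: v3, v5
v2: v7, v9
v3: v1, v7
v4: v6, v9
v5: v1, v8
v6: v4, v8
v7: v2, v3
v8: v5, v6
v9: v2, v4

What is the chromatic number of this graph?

3

The cycle v4-v6-v8-v5-v1-v3-v7-v2-v9-v4 has odd length 9, so it cannot be 2-colored; at least 3 colors are needed.
A valid assignment using 3 colors: v1=R, v2=R, v3=G, v4=G, v5=B, v6=R, v7=B, v8=G, v9=B. No two adjacent vertices share a color.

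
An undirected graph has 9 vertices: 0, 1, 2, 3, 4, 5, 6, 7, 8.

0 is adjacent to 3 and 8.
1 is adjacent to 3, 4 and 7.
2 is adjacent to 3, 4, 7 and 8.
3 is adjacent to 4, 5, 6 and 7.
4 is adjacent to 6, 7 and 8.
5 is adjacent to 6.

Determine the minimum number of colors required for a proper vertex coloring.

4

2, 3, 4, 7 are mutually adjacent (a clique of size 4), so at least 4 colors are needed.
4 colors suffice: color red → {3, 8}; color blue → {0, 4, 5}; color green → {1, 2, 6}; color yellow → {7}. Every edge joins two different colors.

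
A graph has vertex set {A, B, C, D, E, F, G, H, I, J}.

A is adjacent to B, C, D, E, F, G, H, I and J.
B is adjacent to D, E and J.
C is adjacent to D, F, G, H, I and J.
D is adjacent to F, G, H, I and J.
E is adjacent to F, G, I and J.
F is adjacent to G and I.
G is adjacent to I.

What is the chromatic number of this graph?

6

A, C, D, F, G, I are mutually adjacent (a clique of size 6), so at least 6 colors are needed.
A valid assignment using 6 colors: A=1, B=3, C=3, D=2, E=2, F=4, G=6, H=4, I=5, J=4. Each edge has distinct colors on its endpoints.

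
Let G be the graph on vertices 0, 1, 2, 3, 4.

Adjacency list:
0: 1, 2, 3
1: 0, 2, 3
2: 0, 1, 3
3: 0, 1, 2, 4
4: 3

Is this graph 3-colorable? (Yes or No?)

0, 1, 2, 3 are mutually adjacent (a clique of size 4), so at least 4 colors are needed.
So 3 colors are not enough.

No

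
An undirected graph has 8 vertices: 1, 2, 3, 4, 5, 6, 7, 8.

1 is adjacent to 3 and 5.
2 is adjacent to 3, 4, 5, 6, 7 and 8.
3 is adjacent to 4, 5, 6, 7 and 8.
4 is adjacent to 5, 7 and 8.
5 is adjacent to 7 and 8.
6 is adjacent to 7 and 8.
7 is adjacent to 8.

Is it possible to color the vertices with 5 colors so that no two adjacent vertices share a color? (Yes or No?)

No

2, 3, 4, 5, 7, 8 are pairwise adjacent (a clique of size 6), so at least 6 colors are needed.
So 5 colors are not enough.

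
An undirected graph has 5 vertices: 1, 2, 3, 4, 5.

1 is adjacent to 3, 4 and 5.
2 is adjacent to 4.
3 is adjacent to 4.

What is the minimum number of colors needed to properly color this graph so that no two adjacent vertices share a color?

1, 3, 4 form a triangle, so at least 3 colors are needed.
3 colors suffice: color a → {1, 2}; color b → {4, 5}; color c → {3}. No two adjacent vertices share a color.

3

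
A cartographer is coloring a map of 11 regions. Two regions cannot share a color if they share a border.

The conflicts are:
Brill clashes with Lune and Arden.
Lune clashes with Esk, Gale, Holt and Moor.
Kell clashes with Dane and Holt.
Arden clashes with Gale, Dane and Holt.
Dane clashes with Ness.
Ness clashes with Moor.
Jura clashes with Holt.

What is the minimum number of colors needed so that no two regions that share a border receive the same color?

2

Kell and Holt conflict, so at least 2 colors are needed.
2 colors suffice: color 1 → {Lune, Kell, Arden, Ness, Jura}; color 2 → {Brill, Esk, Gale, Dane, Holt, Moor}. No two conflicting regions share a color.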